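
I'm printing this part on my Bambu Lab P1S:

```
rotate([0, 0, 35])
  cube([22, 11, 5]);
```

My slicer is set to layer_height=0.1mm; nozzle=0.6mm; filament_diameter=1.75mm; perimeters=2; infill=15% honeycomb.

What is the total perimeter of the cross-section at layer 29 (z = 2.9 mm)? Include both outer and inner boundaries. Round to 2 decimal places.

66.00 mm

At z = 2.9 mm: the cube (footprint 22×11) is included at this height (perimeter 66.00 mm); (rotated 35° about Z; rotation is an isometry so areas/perimeters/island counts are preserved). Overall, the cross-section is a single solid region. Total boundary length (outer) = 66.00 mm.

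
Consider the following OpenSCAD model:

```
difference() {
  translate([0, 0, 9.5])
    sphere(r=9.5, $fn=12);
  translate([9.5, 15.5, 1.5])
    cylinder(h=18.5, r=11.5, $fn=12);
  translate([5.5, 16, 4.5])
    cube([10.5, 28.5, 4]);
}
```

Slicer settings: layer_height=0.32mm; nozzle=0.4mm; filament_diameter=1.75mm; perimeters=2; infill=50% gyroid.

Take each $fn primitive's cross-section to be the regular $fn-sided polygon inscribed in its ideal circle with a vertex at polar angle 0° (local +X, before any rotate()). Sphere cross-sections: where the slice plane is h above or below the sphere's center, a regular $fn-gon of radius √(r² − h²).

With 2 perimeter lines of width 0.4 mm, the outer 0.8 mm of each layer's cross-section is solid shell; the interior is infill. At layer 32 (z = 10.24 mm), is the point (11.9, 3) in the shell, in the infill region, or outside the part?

outside

At z = 10.24 mm: the sphere: section is a regular 12-gon, circumradius = √(r²−h²) = √(9.5²−0.74²) = 9.471; the cylinder at (9.5, 15.5): section is a regular 12-gon, circumradius r=11.5; the cube at (5.5, 16) is absent (z outside [4.5, 8.5]); Subtracting the remaining from the first: starting from the r=9.5 sphere, the r=11.5 cylinder at (9.5, 15.5) partially overlaps it — only the 14.49 mm² overlap (of its 396.75 mm²) is removed, clipping the outline — 1 connected region. Overall, the cross-section is a single solid region. The nearest boundary edge runs (8.31, 4.32)→(9.47, 0.00); distance from the point to it = 3.12 mm. The point is not inside any of the regions above, so it lies outside the cross-section (3.12 mm from the nearest boundary).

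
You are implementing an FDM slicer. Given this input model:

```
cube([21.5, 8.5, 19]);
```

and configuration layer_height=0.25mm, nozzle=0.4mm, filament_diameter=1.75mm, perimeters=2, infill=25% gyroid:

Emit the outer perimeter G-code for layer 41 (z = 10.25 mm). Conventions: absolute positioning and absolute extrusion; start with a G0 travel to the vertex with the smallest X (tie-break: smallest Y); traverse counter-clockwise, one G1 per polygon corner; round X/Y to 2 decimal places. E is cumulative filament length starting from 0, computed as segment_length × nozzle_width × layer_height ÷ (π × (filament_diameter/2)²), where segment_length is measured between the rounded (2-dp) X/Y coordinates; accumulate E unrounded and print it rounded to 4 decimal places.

At z = 10.25 mm: the cube (footprint 21.5×8.5) is included at this height. The outline is a single polygon with 4 vertices. Extrusion per mm of travel: 0.4 × 0.25 / (π × 0.875²) = 0.041575. Accumulating E over each segment gives final E = 2.4945.

G0 X0.00 Y0.00 Z10.25
G1 X21.50 Y0.00 E0.8939
G1 X21.50 Y8.50 E1.2473
G1 X0.00 Y8.50 E2.1411
G1 X0.00 Y0.00 E2.4945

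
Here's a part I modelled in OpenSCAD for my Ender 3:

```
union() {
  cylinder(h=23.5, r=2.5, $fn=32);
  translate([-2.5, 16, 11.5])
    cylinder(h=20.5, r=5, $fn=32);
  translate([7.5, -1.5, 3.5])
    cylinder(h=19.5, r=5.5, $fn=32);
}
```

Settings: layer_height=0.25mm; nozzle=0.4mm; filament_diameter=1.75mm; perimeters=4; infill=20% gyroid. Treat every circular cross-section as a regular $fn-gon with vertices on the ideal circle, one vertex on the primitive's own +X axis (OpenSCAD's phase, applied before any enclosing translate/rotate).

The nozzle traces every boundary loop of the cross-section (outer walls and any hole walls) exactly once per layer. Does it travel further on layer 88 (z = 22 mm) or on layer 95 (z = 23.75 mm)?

Layer 88 (z = 22): the cylinder: section is a regular 32-gon, circumradius r=2.5 (perimeter = 2·32·2.500·sin(180°/32) = 15.68 mm); the r=5 cylinder at (-2.5, 16) contributes a regular 32-gon of circumradius 5 (perimeter = 2·32·5.000·sin(180°/32) = 31.37 mm); the r=5.5 cylinder at (7.5, -1.5) contributes a regular 32-gon of circumradius 5.5 (perimeter = 2·32·5.500·sin(180°/32) = 34.50 mm); Merging all regions: the regions partially overlap (shared area 0.45 mm²), so the edge portions inside another operand are dropped and the merged outline is re-measured after clipping — boundary = 77.21 mm. So its perimeter = 77.21 mm. Layer 95 (z = 23.75): the cylinder is not intersected at this z (z outside [0, 23.5]); the r=5 cylinder at (-2.5, 16) contributes a regular 32-gon of circumradius 5 (perimeter = 2·32·5.000·sin(180°/32) = 31.37 mm); the cylinder at (7.5, -1.5) is absent (z outside [3.5, 23]); Merging all regions: only the r=5 cylinder at (-2.5, 16) is present, so the union is just that shape — boundary = 31.37 mm. So its perimeter = 31.37 mm. Layer 88 is larger (77.21 vs 31.37 mm).

layer 88 (z = 22 mm)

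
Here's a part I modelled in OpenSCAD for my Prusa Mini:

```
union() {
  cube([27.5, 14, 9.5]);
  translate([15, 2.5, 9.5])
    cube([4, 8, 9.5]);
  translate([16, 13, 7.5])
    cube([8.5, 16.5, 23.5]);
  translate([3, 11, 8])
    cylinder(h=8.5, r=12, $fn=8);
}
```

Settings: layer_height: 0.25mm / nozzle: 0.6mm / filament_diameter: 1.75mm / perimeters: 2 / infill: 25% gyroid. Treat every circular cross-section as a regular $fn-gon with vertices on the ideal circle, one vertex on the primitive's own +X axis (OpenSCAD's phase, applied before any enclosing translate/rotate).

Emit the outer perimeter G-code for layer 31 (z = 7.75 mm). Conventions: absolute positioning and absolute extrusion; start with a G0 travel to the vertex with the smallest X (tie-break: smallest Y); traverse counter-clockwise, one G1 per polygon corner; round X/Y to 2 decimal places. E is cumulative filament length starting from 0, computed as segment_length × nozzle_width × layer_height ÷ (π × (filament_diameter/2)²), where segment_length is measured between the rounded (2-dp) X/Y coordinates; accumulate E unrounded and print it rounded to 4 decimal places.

G0 X0.00 Y0.00 Z7.75
G1 X27.50 Y0.00 E1.7150
G1 X27.50 Y14.00 E2.5881
G1 X24.50 Y14.00 E2.7751
G1 X24.50 Y29.50 E3.7418
G1 X16.00 Y29.50 E4.2718
G1 X16.00 Y14.00 E5.2385
G1 X0.00 Y14.00 E6.2363
G1 X0.00 Y0.00 E7.1094

At z = 7.75 mm: the 27.5×14 cube contributes its full rectangle; the cube at (15, 2.5) does not reach this height (z outside [9.5, 19]); the 8.5×16.5 cube at (16, 13) contributes its full rectangle; the cylinder at (3, 11) is absent (z outside [8, 16.5]); Combining (union): the regions partially overlap (shared area 8.50 mm²), so overlapping operands fuse into one piece — 1 connected region. The outline is a single polygon with 8 vertices. Extrusion per mm of travel: 0.6 × 0.25 / (π × 0.875²) = 0.062363. Accumulating E over each segment gives final E = 7.1094.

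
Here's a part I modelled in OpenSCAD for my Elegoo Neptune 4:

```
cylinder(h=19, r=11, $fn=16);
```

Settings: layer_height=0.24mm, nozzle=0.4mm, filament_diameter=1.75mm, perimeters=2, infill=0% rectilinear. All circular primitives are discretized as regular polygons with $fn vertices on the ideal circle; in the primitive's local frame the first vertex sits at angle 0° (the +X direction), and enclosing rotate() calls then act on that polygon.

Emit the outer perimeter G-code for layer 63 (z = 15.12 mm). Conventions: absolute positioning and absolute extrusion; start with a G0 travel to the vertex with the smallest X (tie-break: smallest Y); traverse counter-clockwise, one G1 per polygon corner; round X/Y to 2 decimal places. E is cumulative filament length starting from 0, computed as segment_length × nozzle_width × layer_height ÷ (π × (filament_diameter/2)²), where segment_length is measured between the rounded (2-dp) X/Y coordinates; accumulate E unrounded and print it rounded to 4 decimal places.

At z = 15.12 mm: the r=11 cylinder contributes a regular 16-gon of circumradius 11. The outline is a single polygon with 16 vertices. Extrusion per mm of travel: 0.4 × 0.24 / (π × 0.875²) = 0.039912. Accumulating E over each segment gives final E = 2.7407.

G0 X-11.00 Y0.00 Z15.12
G1 X-10.16 Y-4.21 E0.1713
G1 X-7.78 Y-7.78 E0.3426
G1 X-4.21 Y-10.16 E0.5138
G1 X0.00 Y-11.00 E0.6852
G1 X4.21 Y-10.16 E0.8565
G1 X7.78 Y-7.78 E1.0278
G1 X10.16 Y-4.21 E1.1990
G1 X11.00 Y0.00 E1.3704
G1 X10.16 Y4.21 E1.5417
G1 X7.78 Y7.78 E1.7129
G1 X4.21 Y10.16 E1.8842
G1 X0.00 Y11.00 E2.0555
G1 X-4.21 Y10.16 E2.2269
G1 X-7.78 Y7.78 E2.3981
G1 X-10.16 Y4.21 E2.5694
G1 X-11.00 Y0.00 E2.7407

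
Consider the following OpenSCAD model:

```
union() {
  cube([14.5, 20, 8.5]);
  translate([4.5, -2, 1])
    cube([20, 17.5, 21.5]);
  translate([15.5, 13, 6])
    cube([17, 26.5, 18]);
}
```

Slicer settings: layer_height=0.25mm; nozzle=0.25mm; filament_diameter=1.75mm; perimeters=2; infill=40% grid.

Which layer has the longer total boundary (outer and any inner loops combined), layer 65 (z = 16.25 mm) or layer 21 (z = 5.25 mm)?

Layer 65 (z = 16.25): the cube is absent (z outside [0, 8.5]); the cube at (4.5, -2) (footprint 20×17.5) is included at this height (perimeter 75.00 mm); the cube at (15.5, 13) is present — its section is the full 17×26.5 rectangle (perimeter 87.00 mm); Merging all regions: the regions partially overlap (shared area 22.50 mm²), so the edge portions inside another operand are dropped and the merged outline is re-measured after clipping — boundary = 139.00 mm. So its perimeter = 139.00 mm. Layer 21 (z = 5.25): the 14.5×20 cube contributes its full rectangle (perimeter 69.00 mm); the 20×17.5 cube at (4.5, -2) contributes its full rectangle (perimeter 75.00 mm); the cube at (15.5, 13) is absent (z outside [6, 24]); Taking the union: the regions partially overlap (shared area 155.00 mm²), so the edge portions inside another operand are dropped and the merged outline is re-measured after clipping — boundary = 93.00 mm. So its perimeter = 93.00 mm. Layer 65 is larger (139.00 vs 93.00 mm).

layer 65 (z = 16.25 mm)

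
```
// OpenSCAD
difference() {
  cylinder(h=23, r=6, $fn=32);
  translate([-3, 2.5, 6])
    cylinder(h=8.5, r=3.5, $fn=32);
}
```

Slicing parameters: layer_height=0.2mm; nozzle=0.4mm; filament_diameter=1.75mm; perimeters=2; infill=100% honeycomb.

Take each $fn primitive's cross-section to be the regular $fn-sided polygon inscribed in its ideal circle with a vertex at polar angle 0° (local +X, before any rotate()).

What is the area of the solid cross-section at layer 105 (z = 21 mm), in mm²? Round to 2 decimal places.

112.37 mm²

At z = 21 mm: the r=6 cylinder gives a regular 32-gon of circumradius 6 (constant along its height) (area = (32/2)·6.000²·sin(360°/32) = 112.37 mm²); the cylinder at (-3, 2.5) is absent (z outside [6, 14.5]); After the difference (first − rest): none of the subtracted shapes is present at this height, so the r=6 cylinder is unchanged — area = 112.37 mm². Overall, the cross-section is a single solid region. Net area = 112.37 mm².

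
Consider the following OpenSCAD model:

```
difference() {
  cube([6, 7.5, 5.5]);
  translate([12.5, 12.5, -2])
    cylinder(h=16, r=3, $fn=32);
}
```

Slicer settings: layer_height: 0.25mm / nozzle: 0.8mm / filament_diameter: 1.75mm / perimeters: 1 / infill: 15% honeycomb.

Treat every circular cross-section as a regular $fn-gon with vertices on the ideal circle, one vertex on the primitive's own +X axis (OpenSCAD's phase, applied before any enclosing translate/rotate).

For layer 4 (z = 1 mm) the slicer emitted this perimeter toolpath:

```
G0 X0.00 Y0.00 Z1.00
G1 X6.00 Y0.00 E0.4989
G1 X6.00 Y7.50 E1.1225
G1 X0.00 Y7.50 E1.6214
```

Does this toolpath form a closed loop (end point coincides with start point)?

no

Start point (G0): (0.00, 0.00). End point (last G1): the path does not return to the start — open.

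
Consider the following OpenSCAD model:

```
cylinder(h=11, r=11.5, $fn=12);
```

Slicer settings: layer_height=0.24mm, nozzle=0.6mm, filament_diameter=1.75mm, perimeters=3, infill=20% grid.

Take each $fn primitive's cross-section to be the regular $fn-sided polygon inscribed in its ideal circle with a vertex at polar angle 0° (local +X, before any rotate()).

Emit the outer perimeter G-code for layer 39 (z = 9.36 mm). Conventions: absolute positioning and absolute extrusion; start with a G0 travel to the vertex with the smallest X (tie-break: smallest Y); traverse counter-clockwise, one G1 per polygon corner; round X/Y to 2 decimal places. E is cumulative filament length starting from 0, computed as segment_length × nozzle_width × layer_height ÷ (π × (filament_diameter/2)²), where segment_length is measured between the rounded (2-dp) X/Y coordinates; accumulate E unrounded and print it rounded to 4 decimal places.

G0 X-11.50 Y0.00 Z9.36
G1 X-9.96 Y-5.75 E0.3564
G1 X-5.75 Y-9.96 E0.7128
G1 X0.00 Y-11.50 E1.0692
G1 X5.75 Y-9.96 E1.4256
G1 X9.96 Y-5.75 E1.7820
G1 X11.50 Y0.00 E2.1384
G1 X9.96 Y5.75 E2.4948
G1 X5.75 Y9.96 E2.8512
G1 X0.00 Y11.50 E3.2076
G1 X-5.75 Y9.96 E3.5640
G1 X-9.96 Y5.75 E3.9204
G1 X-11.50 Y0.00 E4.2768

At z = 9.36 mm: the r=11.5 cylinder gives a regular 12-gon of circumradius 11.5 (constant along its height). The outline is a single polygon with 12 vertices. Extrusion per mm of travel: 0.6 × 0.24 / (π × 0.875²) = 0.059868. Accumulating E over each segment gives final E = 4.2768.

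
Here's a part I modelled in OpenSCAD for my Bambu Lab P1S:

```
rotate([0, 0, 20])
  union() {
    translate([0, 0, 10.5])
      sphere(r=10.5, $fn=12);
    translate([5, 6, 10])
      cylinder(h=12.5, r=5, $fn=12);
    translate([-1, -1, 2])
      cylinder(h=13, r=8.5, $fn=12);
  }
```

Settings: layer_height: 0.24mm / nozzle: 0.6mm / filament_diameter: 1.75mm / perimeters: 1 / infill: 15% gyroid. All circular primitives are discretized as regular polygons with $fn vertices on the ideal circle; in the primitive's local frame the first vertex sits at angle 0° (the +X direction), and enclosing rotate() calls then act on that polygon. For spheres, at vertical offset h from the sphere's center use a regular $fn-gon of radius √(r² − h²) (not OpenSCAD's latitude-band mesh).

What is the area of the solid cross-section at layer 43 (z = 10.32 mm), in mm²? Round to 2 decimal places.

348.23 mm²

At z = 10.32 mm: the r=10.5 sphere contributes a regular 12-gon of circumradius √(10.5²−0.18²) = 10.498 (area = (12/2)·10.498²·sin(360°/12) = 330.65 mm²); the r=5 cylinder at (5, 6) gives a regular 12-gon of circumradius 5 (constant along its height) (area = (12/2)·5.000²·sin(360°/12) = 75.00 mm²); the cylinder at (-1, -1): section is a regular 12-gon, circumradius r=8.5 (area = (12/2)·8.500²·sin(360°/12) = 216.75 mm²); Taking the union: the regions partially overlap — summed areas 622.40 mm² minus the doubly-counted overlap 274.18 mm² gives 348.23 mm² — area = 348.23 mm²; (rotated 20° about Z; rotation is an isometry so areas/perimeters/island counts are preserved). Overall, the cross-section is a single solid region. Net area = 348.23 mm².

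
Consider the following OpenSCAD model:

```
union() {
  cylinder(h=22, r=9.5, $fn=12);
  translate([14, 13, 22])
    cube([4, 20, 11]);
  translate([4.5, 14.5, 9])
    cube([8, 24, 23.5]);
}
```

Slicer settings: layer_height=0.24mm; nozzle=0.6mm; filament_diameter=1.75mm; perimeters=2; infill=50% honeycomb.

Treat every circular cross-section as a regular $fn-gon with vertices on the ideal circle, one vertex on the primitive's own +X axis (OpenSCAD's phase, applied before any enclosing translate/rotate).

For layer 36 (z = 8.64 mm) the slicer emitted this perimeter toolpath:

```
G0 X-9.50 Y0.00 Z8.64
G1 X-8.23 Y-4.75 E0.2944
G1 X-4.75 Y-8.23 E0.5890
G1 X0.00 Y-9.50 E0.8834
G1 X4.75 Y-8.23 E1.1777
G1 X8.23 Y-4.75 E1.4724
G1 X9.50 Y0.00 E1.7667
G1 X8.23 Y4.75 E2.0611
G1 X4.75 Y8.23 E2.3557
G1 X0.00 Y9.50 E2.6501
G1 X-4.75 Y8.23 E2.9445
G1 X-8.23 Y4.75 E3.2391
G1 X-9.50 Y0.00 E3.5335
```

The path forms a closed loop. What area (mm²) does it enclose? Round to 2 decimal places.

270.84 mm²

Apply the shoelace formula to the sequence of (X, Y) vertices; enclosed area = 270.84 mm².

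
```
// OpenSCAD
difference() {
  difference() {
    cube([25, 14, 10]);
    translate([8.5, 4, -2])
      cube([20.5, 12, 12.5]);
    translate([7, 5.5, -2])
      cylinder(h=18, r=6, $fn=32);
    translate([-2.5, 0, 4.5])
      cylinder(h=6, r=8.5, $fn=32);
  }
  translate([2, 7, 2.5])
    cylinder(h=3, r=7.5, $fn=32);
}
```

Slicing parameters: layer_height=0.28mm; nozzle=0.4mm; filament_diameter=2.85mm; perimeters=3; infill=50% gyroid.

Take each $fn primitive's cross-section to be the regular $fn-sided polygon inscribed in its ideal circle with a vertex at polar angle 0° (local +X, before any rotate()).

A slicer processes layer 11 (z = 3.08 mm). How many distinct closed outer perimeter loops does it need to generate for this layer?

At z = 3.08 mm: the 25×14 cube contributes its full rectangle; the 20.5×12 cube at (8.5, 4) contributes its full rectangle; the r=6 cylinder at (7, 5.5) gives a regular 32-gon of circumradius 6 (constant along its height); the cylinder at (-2.5, 0) is absent (z outside [4.5, 10.5]); Taking the first minus the rest: starting from the 25×14 cube, the 20.5×12 cube at (8.5, 4) partially overlaps it — only the 165.00 mm² overlap (of its 246.00 mm²) is removed, clipping the outline; the r=6 cylinder at (7, 5.5) partially overlaps it — only the 85.01 mm² overlap (of its 112.37 mm²) is removed, clipping the outline — 2 connected regions; the r=7.5 cylinder at (2, 7) contributes a regular 32-gon of circumradius 7.5; Taking the first minus the rest: starting from that combined region, the r=7.5 cylinder at (2, 7) partially overlaps it — only the 41.70 mm² overlap (of its 175.58 mm²) is removed, clipping the outline — 2 connected regions. The result has 2 disconnected regions.

2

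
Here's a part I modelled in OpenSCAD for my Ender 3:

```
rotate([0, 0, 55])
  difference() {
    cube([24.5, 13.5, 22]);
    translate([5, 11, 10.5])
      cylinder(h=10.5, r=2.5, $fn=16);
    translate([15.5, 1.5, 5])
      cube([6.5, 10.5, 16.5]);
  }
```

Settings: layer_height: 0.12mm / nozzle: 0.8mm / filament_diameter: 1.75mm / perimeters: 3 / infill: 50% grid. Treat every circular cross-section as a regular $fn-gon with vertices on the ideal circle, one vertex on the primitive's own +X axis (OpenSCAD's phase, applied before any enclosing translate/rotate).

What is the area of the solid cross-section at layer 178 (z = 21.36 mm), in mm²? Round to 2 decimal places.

At z = 21.36 mm: the cube (footprint 24.5×13.5) is included at this height (area 330.75 mm²); the cylinder at (5, 11) is not intersected at this z (z outside [10.5, 21]); the 6.5×10.5 cube at (15.5, 1.5) contributes its full rectangle (area 68.25 mm²); Subtracting the remaining from the first: starting from the 24.5×13.5 cube (330.75 mm²), the 6.5×10.5 cube at (15.5, 1.5) lies wholly inside it (removes its full 68.25 mm² and its 34.00 mm outline becomes a hole wall) — area = 262.50 mm²; (rotated 55° about Z; rotation is an isometry so areas/perimeters/island counts are preserved). Overall, the cross-section is one region with 1 hole. Net area = 262.50 mm².

262.50 mm²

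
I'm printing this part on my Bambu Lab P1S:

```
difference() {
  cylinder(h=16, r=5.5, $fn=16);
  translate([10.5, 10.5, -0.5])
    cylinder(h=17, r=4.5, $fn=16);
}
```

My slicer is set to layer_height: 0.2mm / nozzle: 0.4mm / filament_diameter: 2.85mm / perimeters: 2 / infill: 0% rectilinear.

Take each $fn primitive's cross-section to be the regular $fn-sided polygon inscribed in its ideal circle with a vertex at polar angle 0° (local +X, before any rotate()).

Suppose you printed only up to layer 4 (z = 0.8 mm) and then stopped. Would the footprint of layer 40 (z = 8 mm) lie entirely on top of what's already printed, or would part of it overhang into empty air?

Compare the two slices. At z = 0.8: the r=5.5 cylinder gives a regular 16-gon of circumradius 5.5 (constant along its height) (area = (16/2)·5.500²·sin(360°/16) = 92.61 mm²); the cylinder at (10.5, 10.5): section is a regular 16-gon, circumradius r=4.5 (area = (16/2)·4.500²·sin(360°/16) = 61.99 mm²); Subtracting the remaining from the first: starting from the r=5.5 cylinder (92.61 mm²), the r=4.5 cylinder at (10.5, 10.5) misses the remaining region (no effect) — area = 92.61 mm². At z = 8: the r=5.5 cylinder gives a regular 16-gon of circumradius 5.5 (constant along its height) (area = (16/2)·5.500²·sin(360°/16) = 92.61 mm²); the r=4.5 cylinder at (10.5, 10.5) contributes a regular 16-gon of circumradius 4.5 (area = (16/2)·4.500²·sin(360°/16) = 61.99 mm²); Taking the first minus the rest: starting from the r=5.5 cylinder (92.61 mm²), the r=4.5 cylinder at (10.5, 10.5) misses the remaining region (no effect) — area = 92.61 mm². Checking containment: the cross-section at z = 8 is a subset of the cross-section at z = 0.8.

entirely on top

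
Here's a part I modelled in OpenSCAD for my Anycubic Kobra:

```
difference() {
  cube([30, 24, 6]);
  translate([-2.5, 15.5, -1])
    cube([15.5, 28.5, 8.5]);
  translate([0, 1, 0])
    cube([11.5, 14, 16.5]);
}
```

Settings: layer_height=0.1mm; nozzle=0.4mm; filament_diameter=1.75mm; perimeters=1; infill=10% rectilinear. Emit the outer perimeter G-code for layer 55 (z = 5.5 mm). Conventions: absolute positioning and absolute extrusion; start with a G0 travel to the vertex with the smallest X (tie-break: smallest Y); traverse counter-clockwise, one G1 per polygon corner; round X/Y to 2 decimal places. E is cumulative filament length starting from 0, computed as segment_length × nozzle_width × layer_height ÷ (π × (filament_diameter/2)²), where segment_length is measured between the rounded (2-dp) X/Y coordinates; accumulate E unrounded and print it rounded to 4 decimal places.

At z = 5.5 mm: the cube is present — its section is the full 30×24 rectangle; the cube at (-2.5, 15.5) (footprint 15.5×28.5) is included at this height; the 11.5×14 cube at (0, 1) contributes its full rectangle; Subtracting the remaining from the first: starting from the 30×24 cube, the 15.5×28.5 cube at (-2.5, 15.5) partially overlaps it — only the 110.50 mm² overlap (of its 441.75 mm²) is removed, clipping the outline; the 11.5×14 cube at (0, 1) lies inside it touching the edge (removes its full 161.00 mm²) — 1 connected region. The outline is a single polygon with 10 vertices. Extrusion per mm of travel: 0.4 × 0.1 / (π × 0.875²) = 0.016630. Accumulating E over each segment gives final E = 2.1785.

G0 X0.00 Y0.00 Z5.50
G1 X30.00 Y0.00 E0.4989
G1 X30.00 Y24.00 E0.8980
G1 X13.00 Y24.00 E1.1807
G1 X13.00 Y15.50 E1.3221
G1 X0.00 Y15.50 E1.5383
G1 X0.00 Y15.00 E1.5466
G1 X11.50 Y15.00 E1.7378
G1 X11.50 Y1.00 E1.9707
G1 X0.00 Y1.00 E2.1619
G1 X0.00 Y0.00 E2.1785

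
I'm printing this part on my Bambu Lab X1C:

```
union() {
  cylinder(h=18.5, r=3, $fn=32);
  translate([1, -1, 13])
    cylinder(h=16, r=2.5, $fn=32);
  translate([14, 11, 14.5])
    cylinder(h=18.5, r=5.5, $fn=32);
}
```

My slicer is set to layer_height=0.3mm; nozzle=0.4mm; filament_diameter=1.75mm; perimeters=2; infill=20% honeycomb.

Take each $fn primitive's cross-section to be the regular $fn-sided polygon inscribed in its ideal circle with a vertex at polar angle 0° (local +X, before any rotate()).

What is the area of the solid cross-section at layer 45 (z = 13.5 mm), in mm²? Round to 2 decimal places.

At z = 13.5 mm: the cylinder: section is a regular 32-gon, circumradius r=3 (area = (32/2)·3.000²·sin(360°/32) = 28.09 mm²); the r=2.5 cylinder at (1, -1) gives a regular 32-gon of circumradius 2.5 (constant along its height) (area = (32/2)·2.500²·sin(360°/32) = 19.51 mm²); the cylinder at (14, 11) is not intersected at this z (z outside [14.5, 33]); Merging all regions: the regions partially overlap — summed areas 47.60 mm² minus the doubly-counted overlap 15.63 mm² gives 31.97 mm² — area = 31.97 mm². Overall, the cross-section is a single solid region. Net area = 31.97 mm².

31.97 mm²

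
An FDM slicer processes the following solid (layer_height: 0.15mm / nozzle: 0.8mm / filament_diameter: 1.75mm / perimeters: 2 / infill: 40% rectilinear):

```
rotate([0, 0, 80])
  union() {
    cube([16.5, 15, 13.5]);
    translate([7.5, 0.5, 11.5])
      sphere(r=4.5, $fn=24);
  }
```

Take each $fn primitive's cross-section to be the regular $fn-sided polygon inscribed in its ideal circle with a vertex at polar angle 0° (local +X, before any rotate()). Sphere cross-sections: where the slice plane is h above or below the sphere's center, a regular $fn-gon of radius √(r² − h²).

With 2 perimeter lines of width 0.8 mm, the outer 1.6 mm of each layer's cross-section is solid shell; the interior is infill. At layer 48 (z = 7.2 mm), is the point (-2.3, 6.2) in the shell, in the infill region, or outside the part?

At z = 7.2 mm: the cube is present — its section is the full 16.5×15 rectangle; the r=4.5 sphere at (7.5, 0.5) contributes a regular 24-gon of circumradius √(4.5²−4.3²) = 1.327; Combining (union): the regions partially overlap (shared area 4.02 mm²), so overlapping operands fuse into one piece — 1 connected region; (whole slice rotated 80° about Z — lengths, areas and connectivity unchanged). Overall, the cross-section is a single solid region. Undo the 80° rotation: the query point maps to (5.706, 3.342) in the un-rotated model frame. The nearest boundary edge runs (6.28, 0.00)→(0.00, 0.00); distance from the point to it = 3.34 mm. The point is inside the cross-section and 3.34 mm from the nearest boundary — more than the 1.6 mm shell width (2 × 0.8), so it's in the infill interior.

infill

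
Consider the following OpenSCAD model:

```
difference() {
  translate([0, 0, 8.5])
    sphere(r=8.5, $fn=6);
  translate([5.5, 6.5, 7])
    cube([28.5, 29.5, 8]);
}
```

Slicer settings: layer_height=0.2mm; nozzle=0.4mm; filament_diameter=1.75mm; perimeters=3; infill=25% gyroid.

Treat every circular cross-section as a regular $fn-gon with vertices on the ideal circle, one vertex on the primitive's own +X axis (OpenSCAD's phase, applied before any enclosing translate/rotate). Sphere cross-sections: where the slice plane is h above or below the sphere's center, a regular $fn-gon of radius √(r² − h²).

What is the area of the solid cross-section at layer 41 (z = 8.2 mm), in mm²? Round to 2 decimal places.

At z = 8.2 mm: the r=8.5 sphere slices to a regular 6-gon of circumradius 8.495 (√(r²−h²) with h=0.3 from center) (area = (6/2)·8.495²·sin(360°/6) = 187.48 mm²); the cube at (5.5, 6.5) (footprint 28.5×29.5) is included at this height (area 840.75 mm²); After the difference (first − rest): starting from the r=8.5 sphere (187.48 mm²), the 28.5×29.5 cube at (5.5, 6.5) misses the remaining region (no effect) — area = 187.48 mm². Overall, the cross-section is a single solid region. Net area = 187.48 mm².

187.48 mm²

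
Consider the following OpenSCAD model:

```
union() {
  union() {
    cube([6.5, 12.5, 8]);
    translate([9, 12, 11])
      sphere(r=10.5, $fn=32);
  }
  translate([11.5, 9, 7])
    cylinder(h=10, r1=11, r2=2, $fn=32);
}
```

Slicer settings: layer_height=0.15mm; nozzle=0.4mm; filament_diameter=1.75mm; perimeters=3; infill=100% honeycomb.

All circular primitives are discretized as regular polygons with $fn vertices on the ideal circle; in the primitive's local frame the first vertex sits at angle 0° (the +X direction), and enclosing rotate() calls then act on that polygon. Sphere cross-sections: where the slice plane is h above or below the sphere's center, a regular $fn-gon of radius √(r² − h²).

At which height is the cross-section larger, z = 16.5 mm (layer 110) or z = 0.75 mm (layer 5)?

layer 110 (z = 16.5 mm)

Layer 110 (z = 16.5): the cube does not reach this height (z outside [0, 8]); the r=10.5 sphere at (9, 12) contributes a regular 32-gon of circumradius √(10.5²−5.5²) = 8.944 (area = (32/2)·8.944²·sin(360°/32) = 249.72 mm²); Taking the union: only the r=10.5 sphere at (9, 12) is present, so the union is just that shape — area = 249.72 mm²; the cone at (11.5, 9) (r1=11→r2=2) has section circumradius 2.450 here — a regular 32-gon (area = (32/2)·2.450²·sin(360°/32) = 18.74 mm²); Merging all regions: the cone at (11.5, 9) lies entirely inside that combined region, so the union is just that combined region — area = 249.72 mm². So its area = 249.72 mm². Layer 5 (z = 0.75): the cube (footprint 6.5×12.5) is included at this height (area 81.25 mm²); the r=10.5 sphere at (9, 12) slices to a regular 32-gon of circumradius 2.278 (√(r²−h²) with h=10.25 from center) (area = (32/2)·2.278²·sin(360°/32) = 16.19 mm²); Taking the union: the 2 present regions are separate (no shared area or edge), so areas and boundary lengths simply add and each stays a separate island — area = 97.44 mm²; the cone at (11.5, 9) is not intersected at this z (z outside [7, 17]); Taking the union: only that combined region is present, so the union is just that shape — area = 97.44 mm². So its area = 97.44 mm². Layer 110 is larger (249.72 vs 97.44 mm²).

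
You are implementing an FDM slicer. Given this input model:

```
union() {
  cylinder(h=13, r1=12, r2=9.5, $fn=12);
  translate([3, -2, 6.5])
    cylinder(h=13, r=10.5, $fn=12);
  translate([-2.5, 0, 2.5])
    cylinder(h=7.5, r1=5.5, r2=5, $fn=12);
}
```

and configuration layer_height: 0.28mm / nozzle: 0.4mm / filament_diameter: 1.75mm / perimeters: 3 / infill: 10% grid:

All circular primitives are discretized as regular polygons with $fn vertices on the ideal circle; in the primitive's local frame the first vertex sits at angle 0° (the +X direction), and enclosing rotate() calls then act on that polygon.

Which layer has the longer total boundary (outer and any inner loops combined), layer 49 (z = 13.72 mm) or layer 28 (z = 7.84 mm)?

Layer 49 (z = 13.72): the cone is not intersected at this z (z outside [0, 13]); the r=10.5 cylinder at (3, -2) contributes a regular 12-gon of circumradius 10.5 (perimeter = 2·12·10.500·sin(180°/12) = 65.22 mm); the cone at (-2.5, 0) is absent (z outside [2.5, 10]); Combining (union): only the r=10.5 cylinder at (3, -2) is present, so the union is just that shape — boundary = 65.22 mm. So its perimeter = 65.22 mm. Layer 28 (z = 7.84): the cone: at t=0.603 of its height the radius interpolates to r₁+(r₂−r₁)t = 10.492, giving a regular 12-gon of that circumradius (perimeter = 2·12·10.492·sin(180°/12) = 65.17 mm); the r=10.5 cylinder at (3, -2) gives a regular 12-gon of circumradius 10.5 (constant along its height) (perimeter = 2·12·10.500·sin(180°/12) = 65.22 mm); the cone at (-2.5, 0) (r1=5.5→r2=5) has section circumradius 5.144 here — a regular 12-gon (perimeter = 2·12·5.144·sin(180°/12) = 31.95 mm); Combining (union): the regions partially overlap (shared area 335.99 mm²), so the edge portions inside another operand are dropped and the merged outline is re-measured after clipping — boundary = 72.65 mm. So its perimeter = 72.65 mm. Layer 28 is larger (72.65 vs 65.22 mm).

layer 28 (z = 7.84 mm)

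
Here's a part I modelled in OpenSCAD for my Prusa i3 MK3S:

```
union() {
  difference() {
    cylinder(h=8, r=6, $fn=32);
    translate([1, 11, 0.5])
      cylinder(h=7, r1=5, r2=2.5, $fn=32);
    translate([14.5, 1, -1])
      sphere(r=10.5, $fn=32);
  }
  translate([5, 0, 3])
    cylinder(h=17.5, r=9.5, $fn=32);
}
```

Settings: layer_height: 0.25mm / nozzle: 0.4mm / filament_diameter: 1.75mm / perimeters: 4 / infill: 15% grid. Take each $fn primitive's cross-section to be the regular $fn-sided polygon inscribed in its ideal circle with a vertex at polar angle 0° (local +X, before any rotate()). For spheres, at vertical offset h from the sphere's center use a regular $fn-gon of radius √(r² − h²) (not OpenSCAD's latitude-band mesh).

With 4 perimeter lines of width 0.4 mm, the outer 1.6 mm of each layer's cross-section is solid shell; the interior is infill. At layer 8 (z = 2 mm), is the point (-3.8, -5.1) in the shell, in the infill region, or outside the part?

At z = 2 mm: the r=6 cylinder contributes a regular 32-gon of circumradius 6; the cone at (1, 11): at t=0.214 of its height the radius interpolates to r₁+(r₂−r₁)t = 4.464, giving a regular 32-gon of that circumradius; the r=10.5 sphere at (14.5, 1) contributes a regular 32-gon of circumradius √(10.5²−3²) = 10.062; Taking the first minus the rest: starting from the r=6 cylinder, the cone at (1, 11) misses the remaining region (no effect); the r=10.5 sphere at (14.5, 1) partially overlaps it — only the 6.44 mm² overlap (of its 316.05 mm²) is removed, clipping the outline — 1 connected region; the cylinder at (5, 0) does not reach this height (z outside [3, 20.5]); Combining (union): only the result so far is present, so the union is just that shape — 1 connected region. Overall, the cross-section is a single solid region. The nearest boundary edge runs (-3.33, -4.99)→(-4.24, -4.24); distance from the point to it = 0.38 mm. The point is not inside any of the regions above, so it lies outside the cross-section (0.38 mm from the nearest boundary).

outside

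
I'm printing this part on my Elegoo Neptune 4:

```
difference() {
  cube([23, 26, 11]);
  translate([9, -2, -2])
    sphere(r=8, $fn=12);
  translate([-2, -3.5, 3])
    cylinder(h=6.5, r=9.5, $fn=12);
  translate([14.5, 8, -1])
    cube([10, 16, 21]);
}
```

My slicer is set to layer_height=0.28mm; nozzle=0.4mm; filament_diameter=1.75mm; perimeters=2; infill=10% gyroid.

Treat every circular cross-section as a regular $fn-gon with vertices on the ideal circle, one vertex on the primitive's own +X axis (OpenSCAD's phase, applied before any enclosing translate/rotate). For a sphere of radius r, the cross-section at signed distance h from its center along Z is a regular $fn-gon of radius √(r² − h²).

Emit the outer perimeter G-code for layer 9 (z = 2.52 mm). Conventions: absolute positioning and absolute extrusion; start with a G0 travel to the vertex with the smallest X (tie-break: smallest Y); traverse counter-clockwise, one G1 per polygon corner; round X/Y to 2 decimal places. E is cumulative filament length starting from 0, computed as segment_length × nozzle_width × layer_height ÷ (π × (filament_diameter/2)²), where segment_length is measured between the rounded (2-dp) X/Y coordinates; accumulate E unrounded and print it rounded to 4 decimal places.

G0 X0.00 Y0.00 Z2.52
G1 X2.94 Y0.00 E0.1369
G1 X3.28 Y1.30 E0.1995
G1 X5.70 Y3.72 E0.3588
G1 X9.00 Y4.60 E0.5179
G1 X12.30 Y3.72 E0.6769
G1 X14.72 Y1.30 E0.8363
G1 X15.06 Y0.00 E0.8988
G1 X23.00 Y0.00 E1.2685
G1 X23.00 Y8.00 E1.6411
G1 X14.50 Y8.00 E2.0369
G1 X14.50 Y24.00 E2.7819
G1 X23.00 Y24.00 E3.1777
G1 X23.00 Y26.00 E3.2708
G1 X0.00 Y26.00 E4.3418
G1 X0.00 Y0.00 E5.5524

At z = 2.52 mm: the cube is present — its section is the full 23×26 rectangle; the r=8 sphere at (9, -2) contributes a regular 12-gon of circumradius √(8²−4.52²) = 6.601; the cylinder at (-2, -3.5) is absent (z outside [3, 9.5]); the 10×16 cube at (14.5, 8) contributes its full rectangle; Subtracting the remaining from the first: starting from the 23×26 cube, the r=8 sphere at (9, -2) partially overlaps it — only the 40.02 mm² overlap (of its 130.71 mm²) is removed, clipping the outline; the 10×16 cube at (14.5, 8) partially overlaps it — only the 136.00 mm² overlap (of its 160.00 mm²) is removed, clipping the outline — 1 connected region. The outline is a single polygon with 15 vertices. Extrusion per mm of travel: 0.4 × 0.28 / (π × 0.875²) = 0.046564. Accumulating E over each segment gives final E = 5.5524.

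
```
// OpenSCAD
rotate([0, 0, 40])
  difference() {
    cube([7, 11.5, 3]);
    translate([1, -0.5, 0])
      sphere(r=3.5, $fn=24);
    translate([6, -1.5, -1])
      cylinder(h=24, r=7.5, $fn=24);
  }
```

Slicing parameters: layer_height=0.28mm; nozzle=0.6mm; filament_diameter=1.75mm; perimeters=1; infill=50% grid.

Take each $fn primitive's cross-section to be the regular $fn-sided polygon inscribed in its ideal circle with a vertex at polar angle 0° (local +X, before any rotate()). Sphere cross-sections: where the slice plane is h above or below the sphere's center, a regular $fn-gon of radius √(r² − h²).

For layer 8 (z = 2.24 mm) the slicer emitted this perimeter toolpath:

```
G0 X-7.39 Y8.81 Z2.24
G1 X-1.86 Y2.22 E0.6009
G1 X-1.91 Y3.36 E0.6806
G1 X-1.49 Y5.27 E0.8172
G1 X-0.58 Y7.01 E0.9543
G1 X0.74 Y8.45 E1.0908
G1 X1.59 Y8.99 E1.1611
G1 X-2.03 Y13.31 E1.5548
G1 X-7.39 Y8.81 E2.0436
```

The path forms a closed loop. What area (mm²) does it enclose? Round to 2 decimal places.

Apply the shoelace formula to the sequence of (X, Y) vertices; enclosed area = 44.27 mm².

44.27 mm²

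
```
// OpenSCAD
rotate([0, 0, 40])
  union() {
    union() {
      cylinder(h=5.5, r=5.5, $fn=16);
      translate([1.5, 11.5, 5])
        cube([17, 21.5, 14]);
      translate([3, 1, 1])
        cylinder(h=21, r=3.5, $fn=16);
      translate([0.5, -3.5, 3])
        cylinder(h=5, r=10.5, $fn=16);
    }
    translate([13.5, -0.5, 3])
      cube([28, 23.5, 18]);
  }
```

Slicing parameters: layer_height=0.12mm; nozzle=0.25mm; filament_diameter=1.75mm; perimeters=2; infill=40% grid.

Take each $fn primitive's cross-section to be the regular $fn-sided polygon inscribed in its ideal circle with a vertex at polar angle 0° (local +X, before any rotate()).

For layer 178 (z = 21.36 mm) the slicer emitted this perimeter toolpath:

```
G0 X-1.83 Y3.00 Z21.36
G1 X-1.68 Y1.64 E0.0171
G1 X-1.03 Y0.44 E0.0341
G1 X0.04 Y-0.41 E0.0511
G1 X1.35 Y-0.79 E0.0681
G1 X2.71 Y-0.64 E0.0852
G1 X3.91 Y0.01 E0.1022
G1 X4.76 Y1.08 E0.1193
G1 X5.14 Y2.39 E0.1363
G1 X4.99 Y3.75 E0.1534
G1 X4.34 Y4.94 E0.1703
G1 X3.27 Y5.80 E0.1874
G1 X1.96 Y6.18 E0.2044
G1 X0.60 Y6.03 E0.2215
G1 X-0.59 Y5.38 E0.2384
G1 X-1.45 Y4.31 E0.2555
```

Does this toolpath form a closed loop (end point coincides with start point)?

Start point (G0): (-1.83, 3.00). End point (last G1): the path does not return to the start — open.

no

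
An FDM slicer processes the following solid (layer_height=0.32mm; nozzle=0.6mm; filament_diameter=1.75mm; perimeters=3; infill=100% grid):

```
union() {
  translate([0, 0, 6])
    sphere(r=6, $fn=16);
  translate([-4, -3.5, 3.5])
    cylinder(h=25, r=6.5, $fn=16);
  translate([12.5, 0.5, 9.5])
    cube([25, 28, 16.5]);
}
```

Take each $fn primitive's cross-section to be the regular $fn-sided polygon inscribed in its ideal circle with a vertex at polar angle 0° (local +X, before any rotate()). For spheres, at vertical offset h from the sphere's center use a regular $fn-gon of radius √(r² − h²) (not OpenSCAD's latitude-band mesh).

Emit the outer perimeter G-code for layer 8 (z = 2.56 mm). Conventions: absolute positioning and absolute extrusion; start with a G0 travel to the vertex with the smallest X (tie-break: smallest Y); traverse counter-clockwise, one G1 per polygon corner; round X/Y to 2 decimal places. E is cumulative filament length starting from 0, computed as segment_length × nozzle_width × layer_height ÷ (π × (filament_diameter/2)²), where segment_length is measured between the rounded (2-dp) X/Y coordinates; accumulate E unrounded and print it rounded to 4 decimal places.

At z = 2.56 mm: the r=6 sphere slices to a regular 16-gon of circumradius 4.916 (√(r²−h²) with h=3.44 from center); the cylinder at (-4, -3.5) is absent (z outside [3.5, 28.5]); the cube at (12.5, 0.5) is not intersected at this z (z outside [9.5, 26]); Taking the union: only the r=6 sphere is present, so the union is just that shape — 1 connected region. The outline is a single polygon with 16 vertices. Extrusion per mm of travel: 0.6 × 0.32 / (π × 0.875²) = 0.079824. Accumulating E over each segment gives final E = 2.4505.

G0 X-4.92 Y0.00 Z2.56
G1 X-4.54 Y-1.88 E0.1531
G1 X-3.48 Y-3.48 E0.3063
G1 X-1.88 Y-4.54 E0.4595
G1 X0.00 Y-4.92 E0.6126
G1 X1.88 Y-4.54 E0.7657
G1 X3.48 Y-3.48 E0.9189
G1 X4.54 Y-1.88 E1.0721
G1 X4.92 Y0.00 E1.2252
G1 X4.54 Y1.88 E1.3783
G1 X3.48 Y3.48 E1.5315
G1 X1.88 Y4.54 E1.6848
G1 X0.00 Y4.92 E1.8379
G1 X-1.88 Y4.54 E1.9910
G1 X-3.48 Y3.48 E2.1442
G1 X-4.54 Y1.88 E2.2974
G1 X-4.92 Y0.00 E2.4505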